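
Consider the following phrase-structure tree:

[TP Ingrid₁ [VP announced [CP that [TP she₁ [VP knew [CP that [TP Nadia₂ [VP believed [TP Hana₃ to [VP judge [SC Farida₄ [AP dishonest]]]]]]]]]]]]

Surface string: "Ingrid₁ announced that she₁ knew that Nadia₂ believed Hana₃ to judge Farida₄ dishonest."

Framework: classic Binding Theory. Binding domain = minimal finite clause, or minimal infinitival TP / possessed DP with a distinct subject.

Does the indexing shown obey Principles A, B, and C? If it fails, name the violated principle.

The two coindexed NPs are *Ingrid₁* and *she₁*.
*she₁* is a pronoun; nothing c-commands it within its binding domain (the embedded TP.), so Principle B holds trivially.
*Ingrid₁* is an R-expression; *she₁* does not c-command it, and no other NP shares its index, so Principle C is satisfied.
All principles are respected.

grammatical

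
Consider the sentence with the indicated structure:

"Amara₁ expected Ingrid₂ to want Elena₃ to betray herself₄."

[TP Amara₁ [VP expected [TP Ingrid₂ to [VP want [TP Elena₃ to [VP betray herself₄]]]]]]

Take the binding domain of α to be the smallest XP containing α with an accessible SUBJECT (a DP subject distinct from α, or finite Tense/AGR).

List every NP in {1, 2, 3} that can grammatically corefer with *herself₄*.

{3}

*herself* is an anaphor, so Principle A applies: it must be bound in its binding domain.
Binding domain of *herself₄*: the embedded TP, whose subject is Elena₃.
*Amara₁* c-commands the anaphor but is outside its binding domain → cannot satisfy Principle A.
*Ingrid₂* c-commands the anaphor but is outside its binding domain → cannot satisfy Principle A.
*Elena₃* c-commands the anaphor within its binding domain → licit binder.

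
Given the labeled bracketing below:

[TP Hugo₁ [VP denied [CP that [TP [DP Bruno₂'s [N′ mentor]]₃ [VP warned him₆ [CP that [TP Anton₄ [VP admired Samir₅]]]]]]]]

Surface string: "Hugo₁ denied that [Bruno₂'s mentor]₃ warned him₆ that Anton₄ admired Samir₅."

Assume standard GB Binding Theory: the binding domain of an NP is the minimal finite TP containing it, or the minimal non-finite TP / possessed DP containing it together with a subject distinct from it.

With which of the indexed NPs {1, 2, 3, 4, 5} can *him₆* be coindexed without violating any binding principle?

*him* is a pronoun, so Principle B applies: it must be free in its binding domain.
Binding domain of *him₆*: the embedded TP, whose subject is [Bruno₂'s mentor]₃.
*Hugo₁* c-commands the pronoun but from outside its binding domain, and is not c-commanded by it → coindexation permitted.
*Bruno₂* and the pronoun do not c-command one another → neither Principle B nor Principle C is at stake; coindexation permitted.
*[Bruno₂'s mentor]₃* c-commands the pronoun within its binding domain → coindexation would violate Principle B.
*Anton₄*: the pronoun c-commands this R-expression → coindexation would violate Principle C on *Anton₄*.
*Samir₅*: the pronoun c-commands this R-expression → coindexation would violate Principle C on *Samir₅*.

{1, 2}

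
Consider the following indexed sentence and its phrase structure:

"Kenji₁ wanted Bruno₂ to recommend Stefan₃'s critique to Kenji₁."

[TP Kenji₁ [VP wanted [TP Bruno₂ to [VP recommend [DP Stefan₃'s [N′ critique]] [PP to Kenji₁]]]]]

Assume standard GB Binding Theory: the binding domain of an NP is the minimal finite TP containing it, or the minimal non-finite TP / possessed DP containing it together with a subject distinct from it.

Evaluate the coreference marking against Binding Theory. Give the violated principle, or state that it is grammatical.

The two coindexed NPs are *Kenji₁* (the lower occurrence) and *Kenji₁* (the higher occurrence).
*Kenji₁* (the lower occurrence) is an R-expression. Principle C requires it to be free everywhere.
*Kenji₁* (the higher occurrence) c-commands it and carries the same index.
The R-expression is bound → Principle C violation.

Principle C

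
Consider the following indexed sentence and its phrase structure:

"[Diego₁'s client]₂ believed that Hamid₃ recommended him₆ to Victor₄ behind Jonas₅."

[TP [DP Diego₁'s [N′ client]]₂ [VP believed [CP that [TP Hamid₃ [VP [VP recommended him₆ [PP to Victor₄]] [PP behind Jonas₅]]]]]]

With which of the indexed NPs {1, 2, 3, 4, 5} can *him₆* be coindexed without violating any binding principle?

*him* is a pronoun, so Principle B applies: it must be free in its binding domain.
Binding domain of *him₆*: the embedded TP, whose subject is Hamid₃.
*Diego₁* and the pronoun do not c-command one another → neither Principle B nor Principle C is at stake; coindexation permitted.
*[Diego₁'s client]₂* c-commands the pronoun but from outside its binding domain, and is not c-commanded by it → coindexation permitted.
*Hamid₃* c-commands the pronoun within its binding domain → coindexation would violate Principle B.
*Victor₄*: the pronoun c-commands this R-expression → coindexation would violate Principle C on *Victor₄*.
*Jonas₅* and the pronoun do not c-command one another → neither Principle B nor Principle C is at stake; coindexation permitted.

{1, 2, 5}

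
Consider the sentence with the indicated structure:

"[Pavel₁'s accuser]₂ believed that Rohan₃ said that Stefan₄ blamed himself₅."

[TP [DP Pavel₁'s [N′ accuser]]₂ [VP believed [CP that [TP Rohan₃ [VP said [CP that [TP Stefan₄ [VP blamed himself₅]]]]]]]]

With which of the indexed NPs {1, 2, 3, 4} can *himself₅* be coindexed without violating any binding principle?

*himself* is an anaphor, so Principle A applies: it must be bound in its binding domain.
Binding domain of *himself₅*: the embedded TP, whose subject is Stefan₄.
*Pavel₁* does not c-command the anaphor → cannot bind it.
*[Pavel₁'s accuser]₂* c-commands the anaphor but is outside its binding domain → cannot satisfy Principle A.
*Rohan₃* c-commands the anaphor but is outside its binding domain → cannot satisfy Principle A.
*Stefan₄* c-commands the anaphor within its binding domain → licit binder.

{4}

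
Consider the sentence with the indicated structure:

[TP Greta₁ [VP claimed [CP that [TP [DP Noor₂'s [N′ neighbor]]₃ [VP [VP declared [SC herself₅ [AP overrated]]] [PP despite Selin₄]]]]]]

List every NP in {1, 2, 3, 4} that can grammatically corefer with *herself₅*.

{3}

*herself* is an anaphor, so Principle A applies: it must be bound in its binding domain.
Binding domain of *herself₅*: the embedded TP, whose subject is [Noor₂'s neighbor]₃.
*Greta₁* c-commands the anaphor but is outside its binding domain → cannot satisfy Principle A.
*Noor₂* does not c-command the anaphor → cannot bind it.
*[Noor₂'s neighbor]₃* c-commands the anaphor within its binding domain → licit binder.
*Selin₄* does not c-command the anaphor → cannot bind it.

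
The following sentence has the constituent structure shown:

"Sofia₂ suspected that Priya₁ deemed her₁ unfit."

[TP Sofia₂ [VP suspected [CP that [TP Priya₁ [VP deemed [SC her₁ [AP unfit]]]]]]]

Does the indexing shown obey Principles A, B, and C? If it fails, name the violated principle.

Principle B

The two coindexed NPs are *Priya₁* and *her₁*.
*her₁* is a pronoun. Its binding domain is the embedded TP, whose subject is Priya₁.
*Priya₁* c-commands it within that domain and carries the same index.
The pronoun is locally bound → Principle B violation.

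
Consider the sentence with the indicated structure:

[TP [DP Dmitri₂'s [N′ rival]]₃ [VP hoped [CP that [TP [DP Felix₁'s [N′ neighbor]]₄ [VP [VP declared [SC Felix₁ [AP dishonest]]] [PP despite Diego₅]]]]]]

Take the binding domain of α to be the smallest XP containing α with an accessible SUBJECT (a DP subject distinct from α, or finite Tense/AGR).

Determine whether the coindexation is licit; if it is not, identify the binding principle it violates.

grammatical

The two coindexed NPs are *Felix₁* and *Felix₁*.
*Felix₁* is an R-expression; no coindexed NP c-commands it, so Principle C holds.
*Felix₁* is an R-expression; *Felix₁* does not c-command it, and no other NP shares its index, so Principle C is satisfied.
All principles are respected.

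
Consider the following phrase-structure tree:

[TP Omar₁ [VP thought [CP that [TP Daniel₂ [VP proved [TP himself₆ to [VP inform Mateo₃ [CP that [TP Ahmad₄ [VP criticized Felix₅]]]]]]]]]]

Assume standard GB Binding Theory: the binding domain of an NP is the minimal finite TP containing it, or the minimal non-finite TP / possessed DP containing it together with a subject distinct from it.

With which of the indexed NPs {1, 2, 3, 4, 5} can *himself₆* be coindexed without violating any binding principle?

{2}

*himself* is an anaphor, so Principle A applies: it must be bound in its binding domain.
Binding domain of *himself₆*: the embedded TP, whose subject is Daniel₂.
*Omar₁* c-commands the anaphor but is outside its binding domain → cannot satisfy Principle A.
*Daniel₂* c-commands the anaphor within its binding domain → licit binder.
*Mateo₃* does not c-command the anaphor → cannot bind it.
*Ahmad₄* does not c-command the anaphor → cannot bind it.
*Felix₅* does not c-command the anaphor → cannot bind it.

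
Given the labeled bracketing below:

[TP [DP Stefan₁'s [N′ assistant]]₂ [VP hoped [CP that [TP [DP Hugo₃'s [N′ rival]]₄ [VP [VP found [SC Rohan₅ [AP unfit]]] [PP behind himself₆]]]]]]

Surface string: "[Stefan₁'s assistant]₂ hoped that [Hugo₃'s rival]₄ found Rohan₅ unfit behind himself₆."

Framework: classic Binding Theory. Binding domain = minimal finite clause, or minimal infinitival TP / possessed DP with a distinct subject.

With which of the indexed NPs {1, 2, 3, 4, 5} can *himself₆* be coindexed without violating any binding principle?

{4}

*himself* is an anaphor, so Principle A applies: it must be bound in its binding domain.
Binding domain of *himself₆*: the embedded TP, whose subject is [Hugo₃'s rival]₄.
*Stefan₁* does not c-command the anaphor → cannot bind it.
*[Stefan₁'s assistant]₂* c-commands the anaphor but is outside its binding domain → cannot satisfy Principle A.
*Hugo₃* does not c-command the anaphor → cannot bind it.
*[Hugo₃'s rival]₄* c-commands the anaphor within its binding domain → licit binder.
*Rohan₅* does not c-command the anaphor → cannot bind it.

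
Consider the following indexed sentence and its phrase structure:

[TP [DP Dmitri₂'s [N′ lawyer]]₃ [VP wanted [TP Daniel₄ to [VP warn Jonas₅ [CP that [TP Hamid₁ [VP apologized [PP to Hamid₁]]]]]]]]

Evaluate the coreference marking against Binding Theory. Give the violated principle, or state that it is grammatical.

Principle C

The two coindexed NPs are *Hamid₁* (the higher occurrence) and *Hamid₁* (the lower occurrence).
*Hamid₁* (the lower occurrence) is an R-expression. Principle C requires it to be free everywhere.
*Hamid₁* (the higher occurrence) c-commands it and carries the same index.
The R-expression is bound → Principle C violation.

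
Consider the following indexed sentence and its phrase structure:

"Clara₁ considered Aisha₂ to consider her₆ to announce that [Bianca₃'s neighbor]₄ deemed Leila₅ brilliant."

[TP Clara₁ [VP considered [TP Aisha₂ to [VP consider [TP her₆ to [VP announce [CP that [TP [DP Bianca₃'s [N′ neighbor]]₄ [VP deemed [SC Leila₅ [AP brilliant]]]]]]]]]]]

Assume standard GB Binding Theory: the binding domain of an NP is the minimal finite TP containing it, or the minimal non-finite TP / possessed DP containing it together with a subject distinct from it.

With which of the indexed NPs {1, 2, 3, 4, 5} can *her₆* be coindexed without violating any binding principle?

{1}

*her* is a pronoun, so Principle B applies: it must be free in its binding domain.
Binding domain of *her₆*: the embedded TP, whose subject is Aisha₂.
*Clara₁* c-commands the pronoun but from outside its binding domain, and is not c-commanded by it → coindexation permitted.
*Aisha₂* c-commands the pronoun within its binding domain → coindexation would violate Principle B.
*Bianca₃*: the pronoun c-commands this R-expression → coindexation would violate Principle C on *Bianca₃*.
*[Bianca₃'s neighbor]₄*: the pronoun c-commands this R-expression → coindexation would violate Principle C on *[Bianca₃'s neighbor]₄*.
*Leila₅*: the pronoun c-commands this R-expression → coindexation would violate Principle C on *Leila₅*.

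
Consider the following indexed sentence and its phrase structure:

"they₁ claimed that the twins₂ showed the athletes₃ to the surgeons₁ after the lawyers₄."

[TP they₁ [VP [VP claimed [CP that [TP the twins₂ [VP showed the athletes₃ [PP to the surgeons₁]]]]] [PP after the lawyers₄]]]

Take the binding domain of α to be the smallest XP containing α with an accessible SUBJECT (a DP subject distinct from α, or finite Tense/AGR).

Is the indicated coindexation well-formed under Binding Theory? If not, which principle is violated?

The two coindexed NPs are *they₁* and *the surgeons₁*.
*the surgeons₁* is an R-expression. Principle C requires it to be free everywhere.
*they₁* c-commands it and carries the same index.
The R-expression is bound → Principle C violation.

Principle C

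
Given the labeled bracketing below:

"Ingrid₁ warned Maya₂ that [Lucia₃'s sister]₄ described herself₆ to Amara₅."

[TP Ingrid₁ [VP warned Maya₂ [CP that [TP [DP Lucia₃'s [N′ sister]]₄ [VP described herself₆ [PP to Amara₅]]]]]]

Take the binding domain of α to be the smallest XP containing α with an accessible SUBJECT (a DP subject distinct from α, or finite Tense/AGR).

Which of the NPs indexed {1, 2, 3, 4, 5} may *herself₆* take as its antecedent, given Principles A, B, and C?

{4}

*herself* is an anaphor, so Principle A applies: it must be bound in its binding domain.
Binding domain of *herself₆*: the embedded TP, whose subject is [Lucia₃'s sister]₄.
*Ingrid₁* c-commands the anaphor but is outside its binding domain → cannot satisfy Principle A.
*Maya₂* c-commands the anaphor but is outside its binding domain → cannot satisfy Principle A.
*Lucia₃* does not c-command the anaphor → cannot bind it.
*[Lucia₃'s sister]₄* c-commands the anaphor within its binding domain → licit binder.
*Amara₅* does not c-command the anaphor → cannot bind it.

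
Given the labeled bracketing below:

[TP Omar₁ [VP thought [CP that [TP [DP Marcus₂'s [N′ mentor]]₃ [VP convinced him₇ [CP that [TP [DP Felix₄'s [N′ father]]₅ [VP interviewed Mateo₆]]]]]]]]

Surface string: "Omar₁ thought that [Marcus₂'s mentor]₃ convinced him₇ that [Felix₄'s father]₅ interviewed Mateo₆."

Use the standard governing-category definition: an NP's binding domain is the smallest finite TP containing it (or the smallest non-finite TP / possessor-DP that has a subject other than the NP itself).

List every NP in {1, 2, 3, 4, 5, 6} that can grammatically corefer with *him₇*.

*him* is a pronoun, so Principle B applies: it must be free in its binding domain.
Binding domain of *him₇*: the embedded TP, whose subject is [Marcus₂'s mentor]₃.
*Omar₁* c-commands the pronoun but from outside its binding domain, and is not c-commanded by it → coindexation permitted.
*Marcus₂* and the pronoun do not c-command one another → neither Principle B nor Principle C is at stake; coindexation permitted.
*[Marcus₂'s mentor]₃* c-commands the pronoun within its binding domain → coindexation would violate Principle B.
*Felix₄*: the pronoun c-commands this R-expression → coindexation would violate Principle C on *Felix₄*.
*[Felix₄'s father]₅*: the pronoun c-commands this R-expression → coindexation would violate Principle C on *[Felix₄'s father]₅*.
*Mateo₆*: the pronoun c-commands this R-expression → coindexation would violate Principle C on *Mateo₆*.

{1, 2}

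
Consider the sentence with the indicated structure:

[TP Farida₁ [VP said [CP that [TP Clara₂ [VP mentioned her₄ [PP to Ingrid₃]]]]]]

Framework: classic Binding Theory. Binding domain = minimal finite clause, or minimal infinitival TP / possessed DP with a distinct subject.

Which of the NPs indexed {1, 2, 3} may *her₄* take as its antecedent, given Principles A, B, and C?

{1}

*her* is a pronoun, so Principle B applies: it must be free in its binding domain.
Binding domain of *her₄*: the embedded TP, whose subject is Clara₂.
*Farida₁* c-commands the pronoun but from outside its binding domain, and is not c-commanded by it → coindexation permitted.
*Clara₂* c-commands the pronoun within its binding domain → coindexation would violate Principle B.
*Ingrid₃*: the pronoun c-commands this R-expression → coindexation would violate Principle C on *Ingrid₃*.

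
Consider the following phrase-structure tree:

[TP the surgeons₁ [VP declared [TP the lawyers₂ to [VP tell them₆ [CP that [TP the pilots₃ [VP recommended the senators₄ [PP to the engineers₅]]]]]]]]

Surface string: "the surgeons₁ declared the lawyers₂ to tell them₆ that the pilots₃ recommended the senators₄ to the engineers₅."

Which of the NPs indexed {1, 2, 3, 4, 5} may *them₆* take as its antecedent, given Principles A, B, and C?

*them* is a pronoun, so Principle B applies: it must be free in its binding domain.
Binding domain of *them₆*: the embedded TP, whose subject is the lawyers₂.
*the surgeons₁* c-commands the pronoun but from outside its binding domain, and is not c-commanded by it → coindexation permitted.
*the lawyers₂* c-commands the pronoun within its binding domain → coindexation would violate Principle B.
*the pilots₃*: the pronoun c-commands this R-expression → coindexation would violate Principle C on *the pilots₃*.
*the senators₄*: the pronoun c-commands this R-expression → coindexation would violate Principle C on *the senators₄*.
*the engineers₅*: the pronoun c-commands this R-expression → coindexation would violate Principle C on *the engineers₅*.

{1}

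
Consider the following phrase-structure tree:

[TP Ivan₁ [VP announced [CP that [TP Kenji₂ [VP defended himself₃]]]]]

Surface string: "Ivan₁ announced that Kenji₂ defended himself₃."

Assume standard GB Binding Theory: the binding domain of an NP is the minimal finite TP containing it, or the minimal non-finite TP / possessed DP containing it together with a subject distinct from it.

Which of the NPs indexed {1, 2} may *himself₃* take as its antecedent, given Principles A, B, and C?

*himself* is an anaphor, so Principle A applies: it must be bound in its binding domain.
Binding domain of *himself₃*: the embedded TP, whose subject is Kenji₂.
*Ivan₁* c-commands the anaphor but is outside its binding domain → cannot satisfy Principle A.
*Kenji₂* c-commands the anaphor within its binding domain → licit binder.

{2}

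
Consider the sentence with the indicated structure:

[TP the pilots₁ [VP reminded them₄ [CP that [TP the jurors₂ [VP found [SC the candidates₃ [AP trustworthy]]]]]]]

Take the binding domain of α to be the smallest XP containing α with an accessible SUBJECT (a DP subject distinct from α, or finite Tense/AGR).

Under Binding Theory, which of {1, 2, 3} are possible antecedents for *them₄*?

*them* is a pronoun, so Principle B applies: it must be free in its binding domain.
Binding domain of *them₄*: the matrix TP, whose subject is the pilots₁.
*the pilots₁* c-commands the pronoun within its binding domain → coindexation would violate Principle B.
*the jurors₂*: the pronoun c-commands this R-expression → coindexation would violate Principle C on *the jurors₂*.
*the candidates₃*: the pronoun c-commands this R-expression → coindexation would violate Principle C on *the candidates₃*.

none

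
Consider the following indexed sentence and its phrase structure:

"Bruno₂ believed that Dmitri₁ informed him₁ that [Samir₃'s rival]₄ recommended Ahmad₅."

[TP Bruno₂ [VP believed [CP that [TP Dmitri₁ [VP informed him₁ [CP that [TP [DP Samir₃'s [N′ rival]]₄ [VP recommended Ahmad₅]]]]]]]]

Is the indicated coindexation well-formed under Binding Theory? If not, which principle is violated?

The two coindexed NPs are *Dmitri₁* and *him₁*.
*him₁* is a pronoun. Its binding domain is the embedded TP, whose subject is Dmitri₁.
*Dmitri₁* c-commands it within that domain and carries the same index.
The pronoun is locally bound → Principle B violation.

Principle B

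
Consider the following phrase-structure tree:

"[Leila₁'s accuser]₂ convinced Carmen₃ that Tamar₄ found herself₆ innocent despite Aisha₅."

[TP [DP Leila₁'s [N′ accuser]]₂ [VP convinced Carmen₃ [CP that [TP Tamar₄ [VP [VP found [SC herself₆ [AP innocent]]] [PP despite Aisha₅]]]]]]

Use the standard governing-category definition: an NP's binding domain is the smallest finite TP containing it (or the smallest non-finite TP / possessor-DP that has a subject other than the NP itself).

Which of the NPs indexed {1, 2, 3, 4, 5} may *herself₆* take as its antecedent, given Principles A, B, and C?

{4}

*herself* is an anaphor, so Principle A applies: it must be bound in its binding domain.
Binding domain of *herself₆*: the embedded TP, whose subject is Tamar₄.
*Leila₁* does not c-command the anaphor → cannot bind it.
*[Leila₁'s accuser]₂* c-commands the anaphor but is outside its binding domain → cannot satisfy Principle A.
*Carmen₃* c-commands the anaphor but is outside its binding domain → cannot satisfy Principle A.
*Tamar₄* c-commands the anaphor within its binding domain → licit binder.
*Aisha₅* does not c-command the anaphor → cannot bind it.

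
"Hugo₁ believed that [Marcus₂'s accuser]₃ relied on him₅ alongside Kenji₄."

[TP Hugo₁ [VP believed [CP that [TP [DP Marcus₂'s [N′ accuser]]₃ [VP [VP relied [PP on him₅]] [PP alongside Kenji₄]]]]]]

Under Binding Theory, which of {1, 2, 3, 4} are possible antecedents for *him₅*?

*him* is a pronoun, so Principle B applies: it must be free in its binding domain.
Binding domain of *him₅*: the embedded TP, whose subject is [Marcus₂'s accuser]₃.
*Hugo₁* c-commands the pronoun but from outside its binding domain, and is not c-commanded by it → coindexation permitted.
*Marcus₂* and the pronoun do not c-command one another → neither Principle B nor Principle C is at stake; coindexation permitted.
*[Marcus₂'s accuser]₃* c-commands the pronoun within its binding domain → coindexation would violate Principle B.
*Kenji₄* and the pronoun do not c-command one another → neither Principle B nor Principle C is at stake; coindexation permitted.

{1, 2, 4}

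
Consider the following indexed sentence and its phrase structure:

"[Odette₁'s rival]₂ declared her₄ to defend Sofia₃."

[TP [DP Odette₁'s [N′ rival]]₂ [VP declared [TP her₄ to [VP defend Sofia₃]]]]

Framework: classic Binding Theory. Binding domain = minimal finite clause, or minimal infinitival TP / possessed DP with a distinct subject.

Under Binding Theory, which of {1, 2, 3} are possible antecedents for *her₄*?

{1}

*her* is a pronoun, so Principle B applies: it must be free in its binding domain.
Binding domain of *her₄*: the matrix TP, whose subject is [Odette₁'s rival]₂.
*Odette₁* and the pronoun do not c-command one another → neither Principle B nor Principle C is at stake; coindexation permitted.
*[Odette₁'s rival]₂* c-commands the pronoun within its binding domain → coindexation would violate Principle B.
*Sofia₃*: the pronoun c-commands this R-expression → coindexation would violate Principle C on *Sofia₃*.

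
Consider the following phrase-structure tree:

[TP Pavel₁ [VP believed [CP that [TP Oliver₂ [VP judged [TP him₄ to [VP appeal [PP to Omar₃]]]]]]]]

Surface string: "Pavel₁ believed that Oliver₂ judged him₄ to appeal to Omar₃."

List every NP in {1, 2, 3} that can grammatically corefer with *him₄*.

*him* is a pronoun, so Principle B applies: it must be free in its binding domain.
Binding domain of *him₄*: the embedded TP, whose subject is Oliver₂.
*Pavel₁* c-commands the pronoun but from outside its binding domain, and is not c-commanded by it → coindexation permitted.
*Oliver₂* c-commands the pronoun within its binding domain → coindexation would violate Principle B.
*Omar₃*: the pronoun c-commands this R-expression → coindexation would violate Principle C on *Omar₃*.

{1}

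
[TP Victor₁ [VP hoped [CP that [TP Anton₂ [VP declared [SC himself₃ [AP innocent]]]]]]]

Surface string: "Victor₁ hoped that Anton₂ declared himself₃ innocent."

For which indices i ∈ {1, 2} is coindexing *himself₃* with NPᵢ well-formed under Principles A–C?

*himself* is an anaphor, so Principle A applies: it must be bound in its binding domain.
Binding domain of *himself₃*: the embedded TP, whose subject is Anton₂.
*Victor₁* c-commands the anaphor but is outside its binding domain → cannot satisfy Principle A.
*Anton₂* c-commands the anaphor within its binding domain → licit binder.

{2}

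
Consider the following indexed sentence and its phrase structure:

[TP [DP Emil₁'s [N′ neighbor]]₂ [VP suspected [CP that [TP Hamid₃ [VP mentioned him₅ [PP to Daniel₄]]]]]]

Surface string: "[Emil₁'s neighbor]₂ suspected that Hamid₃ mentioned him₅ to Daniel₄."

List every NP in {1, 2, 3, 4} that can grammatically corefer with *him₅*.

{1, 2}

*him* is a pronoun, so Principle B applies: it must be free in its binding domain.
Binding domain of *him₅*: the embedded TP, whose subject is Hamid₃.
*Emil₁* and the pronoun do not c-command one another → neither Principle B nor Principle C is at stake; coindexation permitted.
*[Emil₁'s neighbor]₂* c-commands the pronoun but from outside its binding domain, and is not c-commanded by it → coindexation permitted.
*Hamid₃* c-commands the pronoun within its binding domain → coindexation would violate Principle B.
*Daniel₄*: the pronoun c-commands this R-expression → coindexation would violate Principle C on *Daniel₄*.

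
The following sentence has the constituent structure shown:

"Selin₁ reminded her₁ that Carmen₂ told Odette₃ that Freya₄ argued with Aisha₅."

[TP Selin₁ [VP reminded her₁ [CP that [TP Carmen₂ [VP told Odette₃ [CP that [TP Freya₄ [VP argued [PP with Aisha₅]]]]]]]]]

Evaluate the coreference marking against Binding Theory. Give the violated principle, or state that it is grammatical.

Principle B

The two coindexed NPs are *Selin₁* and *her₁*.
*her₁* is a pronoun. Its binding domain is the matrix TP, whose subject is Selin₁.
*Selin₁* c-commands it within that domain and carries the same index.
The pronoun is locally bound → Principle B violation.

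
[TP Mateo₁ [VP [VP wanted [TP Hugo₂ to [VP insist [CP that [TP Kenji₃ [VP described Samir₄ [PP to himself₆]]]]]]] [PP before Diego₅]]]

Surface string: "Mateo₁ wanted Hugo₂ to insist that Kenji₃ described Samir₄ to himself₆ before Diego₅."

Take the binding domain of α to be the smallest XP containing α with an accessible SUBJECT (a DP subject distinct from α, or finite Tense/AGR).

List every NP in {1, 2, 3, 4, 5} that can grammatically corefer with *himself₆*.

*himself* is an anaphor, so Principle A applies: it must be bound in its binding domain.
Binding domain of *himself₆*: the embedded TP, whose subject is Kenji₃.
*Mateo₁* c-commands the anaphor but is outside its binding domain → cannot satisfy Principle A.
*Hugo₂* c-commands the anaphor but is outside its binding domain → cannot satisfy Principle A.
*Kenji₃* c-commands the anaphor within its binding domain → licit binder.
*Samir₄* c-commands the anaphor within its binding domain → licit binder.
*Diego₅* does not c-command the anaphor → cannot bind it.

{3, 4}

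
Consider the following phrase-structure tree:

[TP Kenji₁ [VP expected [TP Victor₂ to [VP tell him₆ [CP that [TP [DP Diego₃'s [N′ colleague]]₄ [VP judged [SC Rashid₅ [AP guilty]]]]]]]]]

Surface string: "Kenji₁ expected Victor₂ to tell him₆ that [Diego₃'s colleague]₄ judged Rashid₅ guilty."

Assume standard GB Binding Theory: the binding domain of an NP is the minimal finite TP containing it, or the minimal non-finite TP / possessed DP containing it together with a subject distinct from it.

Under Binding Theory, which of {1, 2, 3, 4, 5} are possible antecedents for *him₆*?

*him* is a pronoun, so Principle B applies: it must be free in its binding domain.
Binding domain of *him₆*: the embedded TP, whose subject is Victor₂.
*Kenji₁* c-commands the pronoun but from outside its binding domain, and is not c-commanded by it → coindexation permitted.
*Victor₂* c-commands the pronoun within its binding domain → coindexation would violate Principle B.
*Diego₃*: the pronoun c-commands this R-expression → coindexation would violate Principle C on *Diego₃*.
*[Diego₃'s colleague]₄*: the pronoun c-commands this R-expression → coindexation would violate Principle C on *[Diego₃'s colleague]₄*.
*Rashid₅*: the pronoun c-commands this R-expression → coindexation would violate Principle C on *Rashid₅*.

{1}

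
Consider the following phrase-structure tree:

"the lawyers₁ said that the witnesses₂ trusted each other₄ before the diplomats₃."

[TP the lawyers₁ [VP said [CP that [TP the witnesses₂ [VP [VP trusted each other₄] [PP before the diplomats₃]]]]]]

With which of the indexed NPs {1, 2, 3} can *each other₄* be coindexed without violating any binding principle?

{2}

*each other* is an anaphor, so Principle A applies: it must be bound in its binding domain.
Binding domain of *each other₄*: the embedded TP, whose subject is the witnesses₂.
*the lawyers₁* c-commands the anaphor but is outside its binding domain → cannot satisfy Principle A.
*the witnesses₂* c-commands the anaphor within its binding domain → licit binder.
*the diplomats₃* does not c-command the anaphor → cannot bind it.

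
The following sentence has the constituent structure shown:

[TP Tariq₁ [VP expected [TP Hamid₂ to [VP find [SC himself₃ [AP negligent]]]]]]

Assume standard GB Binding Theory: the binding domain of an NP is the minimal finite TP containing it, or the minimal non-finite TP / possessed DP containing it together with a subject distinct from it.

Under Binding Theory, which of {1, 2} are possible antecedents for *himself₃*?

*himself* is an anaphor, so Principle A applies: it must be bound in its binding domain.
Binding domain of *himself₃*: the embedded TP, whose subject is Hamid₂.
*Tariq₁* c-commands the anaphor but is outside its binding domain → cannot satisfy Principle A.
*Hamid₂* c-commands the anaphor within its binding domain → licit binder.

{2}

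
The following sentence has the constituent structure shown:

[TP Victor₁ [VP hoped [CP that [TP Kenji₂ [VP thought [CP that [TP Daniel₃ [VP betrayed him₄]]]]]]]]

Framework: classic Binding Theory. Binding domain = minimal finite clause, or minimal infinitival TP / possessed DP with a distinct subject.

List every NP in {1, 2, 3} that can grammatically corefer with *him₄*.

*him* is a pronoun, so Principle B applies: it must be free in its binding domain.
Binding domain of *him₄*: the embedded TP, whose subject is Daniel₃.
*Victor₁* c-commands the pronoun but from outside its binding domain, and is not c-commanded by it → coindexation permitted.
*Kenji₂* c-commands the pronoun but from outside its binding domain, and is not c-commanded by it → coindexation permitted.
*Daniel₃* c-commands the pronoun within its binding domain → coindexation would violate Principle B.

{1, 2}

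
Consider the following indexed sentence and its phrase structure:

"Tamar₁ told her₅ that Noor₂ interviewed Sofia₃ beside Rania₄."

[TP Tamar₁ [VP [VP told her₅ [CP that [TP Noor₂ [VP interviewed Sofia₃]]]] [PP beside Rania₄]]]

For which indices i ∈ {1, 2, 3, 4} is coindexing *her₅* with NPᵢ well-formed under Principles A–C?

*her* is a pronoun, so Principle B applies: it must be free in its binding domain.
Binding domain of *her₅*: the matrix TP, whose subject is Tamar₁.
*Tamar₁* c-commands the pronoun within its binding domain → coindexation would violate Principle B.
*Noor₂*: the pronoun c-commands this R-expression → coindexation would violate Principle C on *Noor₂*.
*Sofia₃*: the pronoun c-commands this R-expression → coindexation would violate Principle C on *Sofia₃*.
*Rania₄* and the pronoun do not c-command one another → neither Principle B nor Principle C is at stake; coindexation permitted.

{4}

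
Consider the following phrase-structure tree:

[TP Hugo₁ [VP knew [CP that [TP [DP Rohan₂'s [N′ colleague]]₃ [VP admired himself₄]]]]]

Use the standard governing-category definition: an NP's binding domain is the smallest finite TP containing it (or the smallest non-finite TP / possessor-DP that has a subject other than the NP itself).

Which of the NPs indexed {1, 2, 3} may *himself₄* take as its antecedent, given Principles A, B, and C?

*himself* is an anaphor, so Principle A applies: it must be bound in its binding domain.
Binding domain of *himself₄*: the embedded TP, whose subject is [Rohan₂'s colleague]₃.
*Hugo₁* c-commands the anaphor but is outside its binding domain → cannot satisfy Principle A.
*Rohan₂* does not c-command the anaphor → cannot bind it.
*[Rohan₂'s colleague]₃* c-commands the anaphor within its binding domain → licit binder.

{3}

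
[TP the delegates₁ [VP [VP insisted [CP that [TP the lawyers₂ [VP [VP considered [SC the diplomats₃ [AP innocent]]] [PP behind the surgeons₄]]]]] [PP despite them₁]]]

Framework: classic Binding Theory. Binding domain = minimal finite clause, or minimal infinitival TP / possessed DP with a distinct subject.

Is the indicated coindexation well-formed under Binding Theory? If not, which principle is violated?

The two coindexed NPs are *the delegates₁* and *them₁*.
*them₁* is a pronoun. Its binding domain is the matrix TP, whose subject is the delegates₁.
*the delegates₁* c-commands it within that domain and carries the same index.
The pronoun is locally bound → Principle B violation.

Principle B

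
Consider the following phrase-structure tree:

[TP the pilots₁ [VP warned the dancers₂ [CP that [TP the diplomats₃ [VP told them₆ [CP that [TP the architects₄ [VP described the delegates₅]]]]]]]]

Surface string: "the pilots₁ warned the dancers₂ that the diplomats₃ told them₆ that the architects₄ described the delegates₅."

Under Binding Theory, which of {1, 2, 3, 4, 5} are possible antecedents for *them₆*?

*them* is a pronoun, so Principle B applies: it must be free in its binding domain.
Binding domain of *them₆*: the embedded TP, whose subject is the diplomats₃.
*the pilots₁* c-commands the pronoun but from outside its binding domain, and is not c-commanded by it → coindexation permitted.
*the dancers₂* c-commands the pronoun but from outside its binding domain, and is not c-commanded by it → coindexation permitted.
*the diplomats₃* c-commands the pronoun within its binding domain → coindexation would violate Principle B.
*the architects₄*: the pronoun c-commands this R-expression → coindexation would violate Principle C on *the architects₄*.
*the delegates₅*: the pronoun c-commands this R-expression → coindexation would violate Principle C on *the delegates₅*.

{1, 2}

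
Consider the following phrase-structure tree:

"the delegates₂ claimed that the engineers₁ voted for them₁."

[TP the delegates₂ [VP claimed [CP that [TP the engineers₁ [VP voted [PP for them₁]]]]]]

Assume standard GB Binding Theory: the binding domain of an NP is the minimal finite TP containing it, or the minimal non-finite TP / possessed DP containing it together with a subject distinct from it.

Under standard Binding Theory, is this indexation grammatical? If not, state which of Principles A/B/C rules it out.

Principle B

The two coindexed NPs are *the engineers₁* and *them₁*.
*them₁* is a pronoun. Its binding domain is the embedded TP, whose subject is the engineers₁.
*the engineers₁* c-commands it within that domain and carries the same index.
The pronoun is locally bound → Principle B violation.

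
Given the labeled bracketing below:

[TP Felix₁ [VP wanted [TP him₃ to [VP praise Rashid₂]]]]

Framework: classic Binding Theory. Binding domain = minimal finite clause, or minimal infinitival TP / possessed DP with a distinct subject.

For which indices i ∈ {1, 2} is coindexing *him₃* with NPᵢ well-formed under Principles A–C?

*him* is a pronoun, so Principle B applies: it must be free in its binding domain.
Binding domain of *him₃*: the matrix TP, whose subject is Felix₁.
*Felix₁* c-commands the pronoun within its binding domain → coindexation would violate Principle B.
*Rashid₂*: the pronoun c-commands this R-expression → coindexation would violate Principle C on *Rashid₂*.

none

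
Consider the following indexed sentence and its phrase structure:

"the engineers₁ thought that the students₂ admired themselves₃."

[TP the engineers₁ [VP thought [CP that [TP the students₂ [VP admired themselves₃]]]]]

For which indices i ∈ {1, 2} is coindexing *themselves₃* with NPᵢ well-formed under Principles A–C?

*themselves* is an anaphor, so Principle A applies: it must be bound in its binding domain.
Binding domain of *themselves₃*: the embedded TP, whose subject is the students₂.
*the engineers₁* c-commands the anaphor but is outside its binding domain → cannot satisfy Principle A.
*the students₂* c-commands the anaphor within its binding domain → licit binder.

{2}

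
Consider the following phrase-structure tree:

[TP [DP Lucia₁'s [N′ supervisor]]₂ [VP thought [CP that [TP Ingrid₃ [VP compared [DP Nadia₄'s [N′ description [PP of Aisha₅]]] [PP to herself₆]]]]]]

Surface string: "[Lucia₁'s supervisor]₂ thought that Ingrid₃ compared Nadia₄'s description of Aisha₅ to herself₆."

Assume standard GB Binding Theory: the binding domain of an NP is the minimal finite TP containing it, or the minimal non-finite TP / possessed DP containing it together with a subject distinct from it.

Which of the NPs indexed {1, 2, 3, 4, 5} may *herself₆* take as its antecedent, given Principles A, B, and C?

{3}

*herself* is an anaphor, so Principle A applies: it must be bound in its binding domain.
Binding domain of *herself₆*: the embedded TP, whose subject is Ingrid₃.
*Lucia₁* does not c-command the anaphor → cannot bind it.
*[Lucia₁'s supervisor]₂* c-commands the anaphor but is outside its binding domain → cannot satisfy Principle A.
*Ingrid₃* c-commands the anaphor within its binding domain → licit binder.
*Nadia₄* does not c-command the anaphor → cannot bind it.
*Aisha₅* does not c-command the anaphor → cannot bind it.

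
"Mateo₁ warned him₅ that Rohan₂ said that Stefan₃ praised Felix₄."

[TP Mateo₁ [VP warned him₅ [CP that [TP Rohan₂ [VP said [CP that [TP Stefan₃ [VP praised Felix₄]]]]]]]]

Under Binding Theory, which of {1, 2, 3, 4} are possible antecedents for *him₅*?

*him* is a pronoun, so Principle B applies: it must be free in its binding domain.
Binding domain of *him₅*: the matrix TP, whose subject is Mateo₁.
*Mateo₁* c-commands the pronoun within its binding domain → coindexation would violate Principle B.
*Rohan₂*: the pronoun c-commands this R-expression → coindexation would violate Principle C on *Rohan₂*.
*Stefan₃*: the pronoun c-commands this R-expression → coindexation would violate Principle C on *Stefan₃*.
*Felix₄*: the pronoun c-commands this R-expression → coindexation would violate Principle C on *Felix₄*.

none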